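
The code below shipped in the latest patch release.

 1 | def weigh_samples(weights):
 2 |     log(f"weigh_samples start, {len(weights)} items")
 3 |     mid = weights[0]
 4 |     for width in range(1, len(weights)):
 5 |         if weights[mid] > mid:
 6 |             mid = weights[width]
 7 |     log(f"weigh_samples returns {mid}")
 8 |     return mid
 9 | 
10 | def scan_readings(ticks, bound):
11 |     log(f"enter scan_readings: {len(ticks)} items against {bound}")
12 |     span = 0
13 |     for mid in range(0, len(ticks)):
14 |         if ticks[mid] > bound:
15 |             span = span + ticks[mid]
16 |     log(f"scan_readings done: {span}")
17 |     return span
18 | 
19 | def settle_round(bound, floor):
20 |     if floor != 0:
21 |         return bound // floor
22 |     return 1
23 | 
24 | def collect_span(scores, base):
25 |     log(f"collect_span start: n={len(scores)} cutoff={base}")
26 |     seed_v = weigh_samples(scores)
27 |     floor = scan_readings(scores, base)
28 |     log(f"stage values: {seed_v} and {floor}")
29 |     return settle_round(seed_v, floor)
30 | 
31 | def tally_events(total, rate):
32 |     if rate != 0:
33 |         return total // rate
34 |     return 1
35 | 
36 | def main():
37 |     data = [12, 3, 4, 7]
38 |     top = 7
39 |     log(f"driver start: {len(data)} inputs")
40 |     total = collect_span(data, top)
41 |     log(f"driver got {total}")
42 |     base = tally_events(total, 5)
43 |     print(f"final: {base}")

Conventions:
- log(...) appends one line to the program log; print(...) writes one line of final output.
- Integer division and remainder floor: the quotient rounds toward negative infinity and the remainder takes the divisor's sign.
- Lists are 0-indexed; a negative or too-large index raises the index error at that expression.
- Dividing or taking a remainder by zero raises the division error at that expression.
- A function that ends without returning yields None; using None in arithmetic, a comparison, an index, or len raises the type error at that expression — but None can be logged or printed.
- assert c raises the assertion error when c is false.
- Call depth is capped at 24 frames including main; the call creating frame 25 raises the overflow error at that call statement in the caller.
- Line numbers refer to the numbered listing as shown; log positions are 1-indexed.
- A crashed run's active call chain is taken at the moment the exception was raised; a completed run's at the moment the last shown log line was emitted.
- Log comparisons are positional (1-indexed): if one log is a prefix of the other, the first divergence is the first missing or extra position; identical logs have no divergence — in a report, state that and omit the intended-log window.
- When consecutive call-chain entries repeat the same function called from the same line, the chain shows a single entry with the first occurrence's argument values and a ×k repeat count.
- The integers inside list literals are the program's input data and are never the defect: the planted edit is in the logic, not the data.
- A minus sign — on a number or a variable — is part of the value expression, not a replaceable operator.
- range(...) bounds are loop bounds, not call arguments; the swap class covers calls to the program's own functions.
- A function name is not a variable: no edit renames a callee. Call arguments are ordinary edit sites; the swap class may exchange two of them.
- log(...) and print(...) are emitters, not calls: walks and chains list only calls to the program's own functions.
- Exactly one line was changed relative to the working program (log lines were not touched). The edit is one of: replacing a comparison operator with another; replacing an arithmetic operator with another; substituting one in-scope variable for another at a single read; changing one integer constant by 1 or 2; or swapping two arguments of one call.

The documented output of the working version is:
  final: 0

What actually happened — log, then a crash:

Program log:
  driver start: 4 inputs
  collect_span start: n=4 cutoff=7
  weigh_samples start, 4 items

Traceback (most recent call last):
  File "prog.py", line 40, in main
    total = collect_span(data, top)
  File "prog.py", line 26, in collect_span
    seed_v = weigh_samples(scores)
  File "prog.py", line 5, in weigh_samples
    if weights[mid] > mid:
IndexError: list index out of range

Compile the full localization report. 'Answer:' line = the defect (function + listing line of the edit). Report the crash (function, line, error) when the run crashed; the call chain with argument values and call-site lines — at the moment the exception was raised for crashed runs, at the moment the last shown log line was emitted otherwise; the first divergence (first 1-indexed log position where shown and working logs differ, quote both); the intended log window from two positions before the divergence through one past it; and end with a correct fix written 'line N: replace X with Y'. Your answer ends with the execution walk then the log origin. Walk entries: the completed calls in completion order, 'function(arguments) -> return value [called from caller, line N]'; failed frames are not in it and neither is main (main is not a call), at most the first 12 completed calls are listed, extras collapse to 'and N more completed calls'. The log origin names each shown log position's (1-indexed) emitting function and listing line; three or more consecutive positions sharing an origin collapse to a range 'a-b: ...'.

Answer: the defect is in weigh_samples at line 5.
Key observation: After 3 matching log lines the faulty run goes silent, while the working version continues with 'weigh_samples returns 12'.
Crash: weigh_samples, line 5, IndexError.
Call chain: main -> collect_span([12, 3, 4, 7], 7) (called at line 40) -> weigh_samples([12, 3, 4, 7]) (called at line 26).
First divergence: position 4 (shown log ended at 3 lines; the working version continues: 'weigh_samples returns 12').
Intended log window:
  2: collect_span start: n=4 cutoff=7
  3: weigh_samples start, 4 items
  4: weigh_samples returns 12
  5: enter scan_readings: 4 items against 7
Execution walk:
  (no call completed)
Log origins:
  1: emitted by main (line 39)
  2: emitted by collect_span (line 25)
  3: emitted by weigh_samples (line 2)
A correct fix: line 5: replace `weights[mid]` with `weights[width]`.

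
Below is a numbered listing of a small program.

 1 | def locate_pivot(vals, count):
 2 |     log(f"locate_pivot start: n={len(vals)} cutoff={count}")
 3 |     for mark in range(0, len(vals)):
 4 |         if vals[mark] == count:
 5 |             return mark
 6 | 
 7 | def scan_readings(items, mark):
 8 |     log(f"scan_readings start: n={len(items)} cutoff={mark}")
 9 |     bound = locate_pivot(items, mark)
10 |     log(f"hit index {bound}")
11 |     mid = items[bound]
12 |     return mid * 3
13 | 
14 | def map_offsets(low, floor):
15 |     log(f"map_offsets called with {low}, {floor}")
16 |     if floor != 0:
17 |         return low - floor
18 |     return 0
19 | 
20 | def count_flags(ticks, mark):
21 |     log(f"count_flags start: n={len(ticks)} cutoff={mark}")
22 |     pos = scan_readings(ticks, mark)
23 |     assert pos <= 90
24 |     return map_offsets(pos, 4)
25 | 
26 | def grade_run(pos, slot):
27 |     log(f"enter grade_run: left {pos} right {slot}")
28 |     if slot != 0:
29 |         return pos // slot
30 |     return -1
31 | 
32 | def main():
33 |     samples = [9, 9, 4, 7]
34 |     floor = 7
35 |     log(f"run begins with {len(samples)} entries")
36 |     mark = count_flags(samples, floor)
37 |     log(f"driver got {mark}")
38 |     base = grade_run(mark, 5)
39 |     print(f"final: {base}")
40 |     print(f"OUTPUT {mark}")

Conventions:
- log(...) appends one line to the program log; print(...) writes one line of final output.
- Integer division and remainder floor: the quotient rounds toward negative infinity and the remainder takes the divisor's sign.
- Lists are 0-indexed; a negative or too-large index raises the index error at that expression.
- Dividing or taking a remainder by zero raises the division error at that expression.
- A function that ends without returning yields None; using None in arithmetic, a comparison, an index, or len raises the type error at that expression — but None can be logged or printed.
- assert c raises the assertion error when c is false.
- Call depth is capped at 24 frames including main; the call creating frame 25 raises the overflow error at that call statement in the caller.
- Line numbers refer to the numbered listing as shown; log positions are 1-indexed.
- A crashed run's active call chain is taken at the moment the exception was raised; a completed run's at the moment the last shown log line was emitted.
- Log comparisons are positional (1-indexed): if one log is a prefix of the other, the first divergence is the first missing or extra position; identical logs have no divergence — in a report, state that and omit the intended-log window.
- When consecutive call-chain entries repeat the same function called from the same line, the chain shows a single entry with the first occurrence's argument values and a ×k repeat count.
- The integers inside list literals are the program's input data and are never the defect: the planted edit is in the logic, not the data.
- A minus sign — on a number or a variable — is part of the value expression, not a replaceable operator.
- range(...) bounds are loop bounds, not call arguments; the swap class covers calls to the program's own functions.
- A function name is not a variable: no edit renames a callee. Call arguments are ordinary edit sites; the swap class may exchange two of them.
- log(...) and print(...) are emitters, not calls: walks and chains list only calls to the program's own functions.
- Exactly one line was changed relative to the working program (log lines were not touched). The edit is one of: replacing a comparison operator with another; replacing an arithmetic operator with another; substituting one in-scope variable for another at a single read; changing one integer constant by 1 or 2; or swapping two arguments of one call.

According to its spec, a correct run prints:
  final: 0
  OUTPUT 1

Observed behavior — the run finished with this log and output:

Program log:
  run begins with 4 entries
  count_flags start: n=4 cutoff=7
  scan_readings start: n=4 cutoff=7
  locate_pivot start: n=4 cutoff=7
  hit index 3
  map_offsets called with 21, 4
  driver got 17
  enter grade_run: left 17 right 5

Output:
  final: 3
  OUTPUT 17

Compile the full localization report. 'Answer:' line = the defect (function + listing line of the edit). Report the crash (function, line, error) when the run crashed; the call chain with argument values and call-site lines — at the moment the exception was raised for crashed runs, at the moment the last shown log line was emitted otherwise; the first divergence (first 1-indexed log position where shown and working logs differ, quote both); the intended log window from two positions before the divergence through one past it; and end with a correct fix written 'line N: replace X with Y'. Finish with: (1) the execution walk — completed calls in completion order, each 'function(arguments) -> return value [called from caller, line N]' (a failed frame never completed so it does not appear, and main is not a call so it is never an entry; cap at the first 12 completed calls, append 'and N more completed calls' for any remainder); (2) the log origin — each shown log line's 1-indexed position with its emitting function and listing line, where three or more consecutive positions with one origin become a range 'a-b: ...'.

Answer: the defect is in map_offsets at line 17.
The tell: The earliest visible damage is log position 7 — 'driver got 17' rather than the intended 'driver got 1'.
Call chain: main -> grade_run(17, 5) (called at line 38).
First divergence: position 7 — shown 'driver got 17', intended 'driver got 1'.
Intended log window:
  5: hit index 3
  6: map_offsets called with 21, 4
  7: driver got 1
  8: enter grade_run: left 1 right 5
Execution walk:
  locate_pivot([9, 9, 4, 7], 7) -> 3  [called from scan_readings, line 9]
  scan_readings([9, 9, 4, 7], 7) -> 21  [called from count_flags, line 22]
  map_offsets(21, 4) -> 17  [called from count_flags, line 24]
  count_flags([9, 9, 4, 7], 7) -> 17  [called from main, line 36]
  grade_run(17, 5) -> 3  [called from main, line 38]
Log origins:
  1: from main, line 35
  2: from count_flags, line 21
  3: from scan_readings, line 8
  4: from locate_pivot, line 2
  5: from scan_readings, line 10
  6: from map_offsets, line 15
  7: from main, line 37
  8: from grade_run, line 27
A correct fix: line 17: replace `-` with `%`.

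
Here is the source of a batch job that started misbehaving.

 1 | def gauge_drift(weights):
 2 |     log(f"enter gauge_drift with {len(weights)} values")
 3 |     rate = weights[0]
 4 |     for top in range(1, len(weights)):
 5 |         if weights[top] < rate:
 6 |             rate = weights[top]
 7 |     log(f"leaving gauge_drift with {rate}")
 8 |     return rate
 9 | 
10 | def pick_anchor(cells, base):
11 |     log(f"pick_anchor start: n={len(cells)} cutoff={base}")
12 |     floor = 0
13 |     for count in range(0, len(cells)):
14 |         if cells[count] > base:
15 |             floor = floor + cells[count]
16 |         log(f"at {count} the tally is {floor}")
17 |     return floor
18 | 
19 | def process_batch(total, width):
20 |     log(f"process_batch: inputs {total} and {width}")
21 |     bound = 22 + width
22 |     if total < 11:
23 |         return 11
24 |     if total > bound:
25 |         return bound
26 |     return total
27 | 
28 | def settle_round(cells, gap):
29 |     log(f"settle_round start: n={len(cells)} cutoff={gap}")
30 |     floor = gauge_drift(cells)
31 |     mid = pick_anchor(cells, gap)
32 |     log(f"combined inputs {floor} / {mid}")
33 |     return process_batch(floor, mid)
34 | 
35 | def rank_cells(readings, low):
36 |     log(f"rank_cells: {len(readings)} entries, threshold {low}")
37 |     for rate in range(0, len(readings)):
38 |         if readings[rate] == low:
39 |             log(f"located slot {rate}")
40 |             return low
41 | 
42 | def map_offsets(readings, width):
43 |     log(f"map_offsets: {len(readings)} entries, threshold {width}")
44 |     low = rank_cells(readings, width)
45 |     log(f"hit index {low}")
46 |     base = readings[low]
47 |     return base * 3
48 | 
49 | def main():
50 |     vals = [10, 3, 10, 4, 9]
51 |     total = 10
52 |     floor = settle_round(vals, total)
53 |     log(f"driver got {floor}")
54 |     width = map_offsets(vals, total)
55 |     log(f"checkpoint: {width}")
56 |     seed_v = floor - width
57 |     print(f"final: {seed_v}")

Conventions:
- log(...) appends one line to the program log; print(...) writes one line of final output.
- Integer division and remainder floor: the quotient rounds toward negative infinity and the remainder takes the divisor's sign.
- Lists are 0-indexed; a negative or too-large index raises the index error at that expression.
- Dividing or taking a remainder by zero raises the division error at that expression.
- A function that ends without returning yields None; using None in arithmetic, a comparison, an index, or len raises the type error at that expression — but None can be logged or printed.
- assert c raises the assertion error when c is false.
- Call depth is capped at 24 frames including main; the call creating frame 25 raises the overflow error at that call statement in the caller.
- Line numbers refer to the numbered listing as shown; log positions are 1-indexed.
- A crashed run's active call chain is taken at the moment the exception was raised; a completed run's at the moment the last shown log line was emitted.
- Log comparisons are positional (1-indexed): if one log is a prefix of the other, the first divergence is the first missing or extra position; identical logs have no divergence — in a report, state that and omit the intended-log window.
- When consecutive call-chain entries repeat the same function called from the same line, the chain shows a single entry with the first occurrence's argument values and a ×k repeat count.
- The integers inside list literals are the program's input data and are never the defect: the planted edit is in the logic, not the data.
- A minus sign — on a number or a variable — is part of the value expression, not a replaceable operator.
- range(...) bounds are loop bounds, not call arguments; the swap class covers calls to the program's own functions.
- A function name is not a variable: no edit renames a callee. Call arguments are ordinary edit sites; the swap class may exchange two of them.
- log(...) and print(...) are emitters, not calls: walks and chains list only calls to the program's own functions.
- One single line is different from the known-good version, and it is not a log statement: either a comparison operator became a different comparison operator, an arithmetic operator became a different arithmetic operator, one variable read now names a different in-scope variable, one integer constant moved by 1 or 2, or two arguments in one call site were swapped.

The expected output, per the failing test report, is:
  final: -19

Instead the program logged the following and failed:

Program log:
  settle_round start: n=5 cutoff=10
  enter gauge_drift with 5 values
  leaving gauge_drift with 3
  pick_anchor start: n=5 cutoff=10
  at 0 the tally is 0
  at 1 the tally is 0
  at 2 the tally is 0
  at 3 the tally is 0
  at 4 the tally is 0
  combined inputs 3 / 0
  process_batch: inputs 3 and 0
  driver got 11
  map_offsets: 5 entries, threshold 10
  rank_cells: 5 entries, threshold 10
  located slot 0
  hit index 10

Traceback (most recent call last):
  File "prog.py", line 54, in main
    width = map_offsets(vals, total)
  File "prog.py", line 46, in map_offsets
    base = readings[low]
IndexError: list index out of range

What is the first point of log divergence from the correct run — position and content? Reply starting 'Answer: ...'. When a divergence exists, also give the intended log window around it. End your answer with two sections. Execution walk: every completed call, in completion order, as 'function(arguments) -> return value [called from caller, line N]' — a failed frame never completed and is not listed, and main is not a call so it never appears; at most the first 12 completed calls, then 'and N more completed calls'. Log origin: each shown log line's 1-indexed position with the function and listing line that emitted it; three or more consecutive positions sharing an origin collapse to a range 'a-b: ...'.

Answer: position 16; shown 'hit index 10' vs intended 'hit index 0'.
Intended log window:
  14: rank_cells: 5 entries, threshold 10
  15: located slot 0
  16: hit index 0
  17: checkpoint: 30
Execution walk:
  gauge_drift([10, 3, 10, 4, 9]) -> 3  [called from settle_round, line 30]
  pick_anchor([10, 3, 10, 4, 9], 10) -> 0  [called from settle_round, line 31]
  process_batch(3, 0) -> 11  [called from settle_round, line 33]
  settle_round([10, 3, 10, 4, 9], 10) -> 11  [called from main, line 52]
  rank_cells([10, 3, 10, 4, 9], 10) -> 10  [called from map_offsets, line 44]
Log line origins:
  1: logged in settle_round at line 29
  2: logged in gauge_drift at line 2
  3: logged in gauge_drift at line 7
  4: logged in pick_anchor at line 11
  5-9: logged in pick_anchor at line 16
  10: logged in settle_round at line 32
  11: logged in process_batch at line 20
  12: logged in main at line 53
  13: logged in map_offsets at line 43
  14: logged in rank_cells at line 36
  15: logged in rank_cells at line 39
  16: logged in map_offsets at line 45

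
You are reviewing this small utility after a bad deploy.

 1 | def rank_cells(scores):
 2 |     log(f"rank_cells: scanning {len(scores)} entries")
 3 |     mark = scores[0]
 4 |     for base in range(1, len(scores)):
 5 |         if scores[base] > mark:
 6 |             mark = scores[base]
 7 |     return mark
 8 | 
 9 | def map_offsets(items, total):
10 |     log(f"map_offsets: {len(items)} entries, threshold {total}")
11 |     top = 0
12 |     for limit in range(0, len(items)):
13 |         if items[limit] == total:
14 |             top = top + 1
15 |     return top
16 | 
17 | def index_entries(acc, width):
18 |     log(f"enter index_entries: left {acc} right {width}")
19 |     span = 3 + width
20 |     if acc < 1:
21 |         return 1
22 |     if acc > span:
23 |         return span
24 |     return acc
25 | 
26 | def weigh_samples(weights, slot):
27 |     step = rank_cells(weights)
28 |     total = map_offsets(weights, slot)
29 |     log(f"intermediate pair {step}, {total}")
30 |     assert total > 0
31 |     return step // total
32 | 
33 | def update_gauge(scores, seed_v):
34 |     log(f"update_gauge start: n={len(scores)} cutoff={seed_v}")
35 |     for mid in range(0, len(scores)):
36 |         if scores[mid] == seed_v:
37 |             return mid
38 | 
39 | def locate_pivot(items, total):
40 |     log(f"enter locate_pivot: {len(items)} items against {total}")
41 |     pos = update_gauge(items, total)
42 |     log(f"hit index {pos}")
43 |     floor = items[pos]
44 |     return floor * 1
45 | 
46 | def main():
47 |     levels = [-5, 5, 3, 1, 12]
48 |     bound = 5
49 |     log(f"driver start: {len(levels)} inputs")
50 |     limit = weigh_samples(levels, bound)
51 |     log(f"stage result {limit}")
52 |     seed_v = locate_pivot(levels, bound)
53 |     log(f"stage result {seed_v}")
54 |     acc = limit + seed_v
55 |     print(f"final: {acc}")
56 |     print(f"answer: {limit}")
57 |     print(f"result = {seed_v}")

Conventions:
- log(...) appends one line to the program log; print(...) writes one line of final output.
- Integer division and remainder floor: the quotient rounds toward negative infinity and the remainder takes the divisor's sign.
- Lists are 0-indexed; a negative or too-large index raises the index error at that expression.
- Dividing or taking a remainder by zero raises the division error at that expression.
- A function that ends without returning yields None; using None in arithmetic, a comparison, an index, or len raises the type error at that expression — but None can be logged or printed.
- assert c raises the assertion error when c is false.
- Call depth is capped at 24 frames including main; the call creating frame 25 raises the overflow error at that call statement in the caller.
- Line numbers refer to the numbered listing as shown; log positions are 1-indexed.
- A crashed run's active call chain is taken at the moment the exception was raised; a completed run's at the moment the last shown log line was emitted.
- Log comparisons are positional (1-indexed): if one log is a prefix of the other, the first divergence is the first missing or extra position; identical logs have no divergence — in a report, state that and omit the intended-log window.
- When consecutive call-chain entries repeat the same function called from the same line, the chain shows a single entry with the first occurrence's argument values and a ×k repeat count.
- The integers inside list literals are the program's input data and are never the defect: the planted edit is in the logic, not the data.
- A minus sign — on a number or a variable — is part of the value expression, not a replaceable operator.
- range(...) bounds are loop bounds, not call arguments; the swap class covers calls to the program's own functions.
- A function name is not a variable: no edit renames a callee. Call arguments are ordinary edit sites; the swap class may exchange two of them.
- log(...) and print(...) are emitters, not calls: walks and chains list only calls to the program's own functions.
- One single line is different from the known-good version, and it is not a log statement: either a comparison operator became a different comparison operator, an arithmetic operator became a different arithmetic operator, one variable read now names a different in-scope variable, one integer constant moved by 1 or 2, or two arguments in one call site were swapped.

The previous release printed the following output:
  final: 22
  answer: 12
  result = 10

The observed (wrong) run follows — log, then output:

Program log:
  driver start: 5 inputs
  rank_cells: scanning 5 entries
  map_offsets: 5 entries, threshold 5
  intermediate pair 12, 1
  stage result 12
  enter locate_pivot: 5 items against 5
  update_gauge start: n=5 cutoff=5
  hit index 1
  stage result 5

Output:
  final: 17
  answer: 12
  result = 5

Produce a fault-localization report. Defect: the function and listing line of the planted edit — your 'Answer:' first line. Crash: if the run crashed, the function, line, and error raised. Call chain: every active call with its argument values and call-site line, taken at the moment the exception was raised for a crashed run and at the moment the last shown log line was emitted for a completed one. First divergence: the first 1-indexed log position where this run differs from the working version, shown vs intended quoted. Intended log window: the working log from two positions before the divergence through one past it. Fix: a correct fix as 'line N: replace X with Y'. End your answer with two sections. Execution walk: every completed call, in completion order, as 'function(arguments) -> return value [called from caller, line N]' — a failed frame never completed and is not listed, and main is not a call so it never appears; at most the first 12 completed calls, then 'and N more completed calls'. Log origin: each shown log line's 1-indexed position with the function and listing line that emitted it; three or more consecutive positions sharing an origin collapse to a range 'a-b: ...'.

Answer: the defect is in locate_pivot at line 44.
Key fact: The log first diverges at position 9: the faulty run prints 'stage result 5' where the working version prints 'stage result 10'.
Call chain: main.
First divergence: at position 9 the run shows 'stage result 5' where the working version logs 'stage result 10'.
Intended log window:
  7: update_gauge start: n=5 cutoff=5
  8: hit index 1
  9: stage result 10
Execution walk:
  rank_cells([-5, 5, 3, 1, 12]) -> 12  [called from weigh_samples, line 27]
  map_offsets([-5, 5, 3, 1, 12], 5) -> 1  [called from weigh_samples, line 28]
  weigh_samples([-5, 5, 3, 1, 12], 5) -> 12  [called from main, line 50]
  update_gauge([-5, 5, 3, 1, 12], 5) -> 1  [called from locate_pivot, line 41]
  locate_pivot([-5, 5, 3, 1, 12], 5) -> 5  [called from main, line 52]
Origin of each log line:
  1: from main, line 49
  2: from rank_cells, line 2
  3: from map_offsets, line 10
  4: from weigh_samples, line 29
  5: from main, line 51
  6: from locate_pivot, line 40
  7: from update_gauge, line 34
  8: from locate_pivot, line 42
  9: from main, line 53
A correct fix: line 44: replace `1` with `2`.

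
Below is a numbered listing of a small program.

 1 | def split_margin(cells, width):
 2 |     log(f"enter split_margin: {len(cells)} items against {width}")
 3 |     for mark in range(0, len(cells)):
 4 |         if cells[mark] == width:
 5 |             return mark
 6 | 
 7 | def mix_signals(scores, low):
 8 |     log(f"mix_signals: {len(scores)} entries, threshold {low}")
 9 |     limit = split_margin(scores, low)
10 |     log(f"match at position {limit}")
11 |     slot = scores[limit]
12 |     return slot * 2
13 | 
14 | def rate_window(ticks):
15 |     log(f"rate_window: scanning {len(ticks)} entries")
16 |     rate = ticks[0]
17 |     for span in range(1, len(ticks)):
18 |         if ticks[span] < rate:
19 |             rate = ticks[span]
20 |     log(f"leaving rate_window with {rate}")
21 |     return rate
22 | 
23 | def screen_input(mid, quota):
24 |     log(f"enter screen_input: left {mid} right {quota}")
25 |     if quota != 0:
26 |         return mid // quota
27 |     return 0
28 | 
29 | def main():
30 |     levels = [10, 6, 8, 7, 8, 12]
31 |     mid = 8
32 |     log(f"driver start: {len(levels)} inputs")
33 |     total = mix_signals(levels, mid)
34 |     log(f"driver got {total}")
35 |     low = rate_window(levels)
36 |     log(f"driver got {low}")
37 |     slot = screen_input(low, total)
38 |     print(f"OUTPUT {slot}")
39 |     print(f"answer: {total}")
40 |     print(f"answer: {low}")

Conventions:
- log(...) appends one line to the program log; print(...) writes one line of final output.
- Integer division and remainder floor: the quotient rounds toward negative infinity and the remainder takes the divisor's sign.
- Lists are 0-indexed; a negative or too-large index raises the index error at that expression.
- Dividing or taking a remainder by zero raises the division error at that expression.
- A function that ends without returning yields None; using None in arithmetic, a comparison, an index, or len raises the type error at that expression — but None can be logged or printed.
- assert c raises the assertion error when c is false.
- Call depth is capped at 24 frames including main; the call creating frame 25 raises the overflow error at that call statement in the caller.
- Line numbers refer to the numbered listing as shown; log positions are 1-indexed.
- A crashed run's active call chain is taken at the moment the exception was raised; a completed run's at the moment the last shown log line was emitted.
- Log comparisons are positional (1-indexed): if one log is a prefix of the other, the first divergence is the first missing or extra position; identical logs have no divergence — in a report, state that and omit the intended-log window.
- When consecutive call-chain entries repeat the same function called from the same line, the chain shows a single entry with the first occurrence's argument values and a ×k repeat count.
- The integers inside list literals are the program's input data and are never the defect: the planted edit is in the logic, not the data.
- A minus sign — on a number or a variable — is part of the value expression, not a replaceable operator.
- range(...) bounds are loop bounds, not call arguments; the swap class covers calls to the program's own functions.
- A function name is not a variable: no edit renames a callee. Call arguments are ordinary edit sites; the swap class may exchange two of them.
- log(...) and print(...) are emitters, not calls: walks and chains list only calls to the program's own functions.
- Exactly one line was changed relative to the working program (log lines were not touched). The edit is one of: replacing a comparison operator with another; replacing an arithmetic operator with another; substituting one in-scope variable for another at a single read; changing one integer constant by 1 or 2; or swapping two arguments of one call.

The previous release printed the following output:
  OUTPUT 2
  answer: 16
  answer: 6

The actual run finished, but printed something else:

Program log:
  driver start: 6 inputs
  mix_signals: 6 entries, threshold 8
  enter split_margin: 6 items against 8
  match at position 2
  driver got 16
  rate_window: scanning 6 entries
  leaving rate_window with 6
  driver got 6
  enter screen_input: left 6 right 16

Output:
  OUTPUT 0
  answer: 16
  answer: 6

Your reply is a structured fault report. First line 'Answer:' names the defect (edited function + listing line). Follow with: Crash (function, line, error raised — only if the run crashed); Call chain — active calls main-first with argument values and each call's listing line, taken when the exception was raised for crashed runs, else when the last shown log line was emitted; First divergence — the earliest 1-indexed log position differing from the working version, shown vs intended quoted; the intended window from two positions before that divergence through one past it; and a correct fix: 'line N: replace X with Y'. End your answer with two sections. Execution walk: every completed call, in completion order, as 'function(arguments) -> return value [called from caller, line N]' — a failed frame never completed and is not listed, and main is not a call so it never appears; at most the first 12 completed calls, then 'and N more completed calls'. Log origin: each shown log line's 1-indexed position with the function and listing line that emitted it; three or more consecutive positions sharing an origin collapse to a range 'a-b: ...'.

Answer: the defect is in main at line 37.
Core observation: The earliest visible damage is log position 9 — 'enter screen_input: left 6 right 16' rather than the intended 'enter screen_input: left 16 right 6'.
Call chain: main -> screen_input(6, 16) (called at line 37).
First divergence: position 9 — the shown line 'enter screen_input: left 6 right 16' should read 'enter screen_input: left 16 right 6'.
Intended log window:
  7: leaving rate_window with 6
  8: driver got 6
  9: enter screen_input: left 16 right 6
Execution walk:
  split_margin([10, 6, 8, 7, 8, 12], 8) -> 2  [called from mix_signals, line 9]
  mix_signals([10, 6, 8, 7, 8, 12], 8) -> 16  [called from main, line 33]
  rate_window([10, 6, 8, 7, 8, 12]) -> 6  [called from main, line 35]
  screen_input(6, 16) -> 0  [called from main, line 37]
Log line origins:
  1: from main, line 32
  2: from mix_signals, line 8
  3: from split_margin, line 2
  4: from mix_signals, line 10
  5: from main, line 34
  6: from rate_window, line 15
  7: from rate_window, line 20
  8: from main, line 36
  9: from screen_input, line 24
A correct fix: line 37: replace `screen_input(low, total)` with `screen_input(total, low)`.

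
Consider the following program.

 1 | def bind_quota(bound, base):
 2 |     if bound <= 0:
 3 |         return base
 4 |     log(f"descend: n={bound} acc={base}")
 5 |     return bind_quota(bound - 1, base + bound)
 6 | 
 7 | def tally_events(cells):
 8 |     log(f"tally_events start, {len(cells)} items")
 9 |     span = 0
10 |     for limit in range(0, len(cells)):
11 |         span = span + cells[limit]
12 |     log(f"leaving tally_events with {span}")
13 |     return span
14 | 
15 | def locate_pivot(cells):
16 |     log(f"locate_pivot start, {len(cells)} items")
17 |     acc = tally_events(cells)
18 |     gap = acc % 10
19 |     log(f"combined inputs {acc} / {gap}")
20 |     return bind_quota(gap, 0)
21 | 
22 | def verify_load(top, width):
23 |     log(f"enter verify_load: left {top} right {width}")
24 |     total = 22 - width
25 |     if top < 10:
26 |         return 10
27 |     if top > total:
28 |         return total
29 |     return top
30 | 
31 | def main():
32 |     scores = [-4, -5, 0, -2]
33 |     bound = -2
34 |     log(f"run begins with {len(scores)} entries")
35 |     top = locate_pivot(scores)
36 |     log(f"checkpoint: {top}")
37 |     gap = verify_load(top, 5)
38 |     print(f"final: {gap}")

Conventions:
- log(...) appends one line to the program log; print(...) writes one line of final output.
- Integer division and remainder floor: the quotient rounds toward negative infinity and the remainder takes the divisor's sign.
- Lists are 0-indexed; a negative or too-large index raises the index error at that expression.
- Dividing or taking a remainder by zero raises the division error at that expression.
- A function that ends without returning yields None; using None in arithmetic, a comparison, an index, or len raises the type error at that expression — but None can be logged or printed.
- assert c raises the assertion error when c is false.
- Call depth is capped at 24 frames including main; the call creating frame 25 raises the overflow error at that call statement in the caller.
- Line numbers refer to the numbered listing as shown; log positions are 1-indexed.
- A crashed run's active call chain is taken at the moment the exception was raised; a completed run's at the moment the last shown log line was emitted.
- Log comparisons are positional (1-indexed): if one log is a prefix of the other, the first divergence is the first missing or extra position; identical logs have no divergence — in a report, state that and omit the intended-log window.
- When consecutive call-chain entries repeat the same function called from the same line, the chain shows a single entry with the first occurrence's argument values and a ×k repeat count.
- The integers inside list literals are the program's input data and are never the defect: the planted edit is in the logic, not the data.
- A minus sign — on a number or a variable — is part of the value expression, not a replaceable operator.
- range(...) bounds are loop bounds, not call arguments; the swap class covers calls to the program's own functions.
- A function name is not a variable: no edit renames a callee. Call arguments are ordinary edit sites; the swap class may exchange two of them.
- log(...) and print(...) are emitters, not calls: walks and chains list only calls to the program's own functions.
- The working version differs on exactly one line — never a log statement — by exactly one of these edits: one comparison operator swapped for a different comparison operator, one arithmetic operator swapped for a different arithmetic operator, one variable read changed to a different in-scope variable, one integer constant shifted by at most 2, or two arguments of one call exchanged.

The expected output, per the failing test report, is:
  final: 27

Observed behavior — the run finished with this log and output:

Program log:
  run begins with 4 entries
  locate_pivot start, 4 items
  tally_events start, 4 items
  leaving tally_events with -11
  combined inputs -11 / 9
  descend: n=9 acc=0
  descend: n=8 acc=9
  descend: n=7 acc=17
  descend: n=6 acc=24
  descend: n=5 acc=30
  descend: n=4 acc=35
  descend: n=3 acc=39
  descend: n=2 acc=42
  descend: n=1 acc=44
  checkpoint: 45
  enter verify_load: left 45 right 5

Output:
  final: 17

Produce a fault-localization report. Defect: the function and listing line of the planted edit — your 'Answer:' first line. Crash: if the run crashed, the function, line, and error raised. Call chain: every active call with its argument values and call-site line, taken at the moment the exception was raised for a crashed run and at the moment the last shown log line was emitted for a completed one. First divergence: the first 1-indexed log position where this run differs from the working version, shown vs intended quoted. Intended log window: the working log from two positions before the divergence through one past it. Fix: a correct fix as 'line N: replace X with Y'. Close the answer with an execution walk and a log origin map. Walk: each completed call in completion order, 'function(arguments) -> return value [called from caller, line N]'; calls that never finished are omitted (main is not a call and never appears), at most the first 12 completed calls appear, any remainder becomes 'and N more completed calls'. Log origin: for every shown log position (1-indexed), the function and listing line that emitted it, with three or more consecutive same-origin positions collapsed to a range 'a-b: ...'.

Answer: the defect is in verify_load at line 24.
Core observation: Log streams are identical — the defect surfaces only in the printed output.
Call chain: main -> verify_load(45, 5) (called at line 37).
First divergence: none (the log streams are identical).
Execution walk:
  tally_events([-4, -5, 0, -2]) -> -11  [called from locate_pivot, line 17]
  bind_quota(0, 45) -> 45  [called from bind_quota, line 5]
  bind_quota(1, 44) -> 45  [called from bind_quota, line 5]
  bind_quota(2, 42) -> 45  [called from bind_quota, line 5]
  bind_quota(3, 39) -> 45  [called from bind_quota, line 5]
  bind_quota(4, 35) -> 45  [called from bind_quota, line 5]
  bind_quota(5, 30) -> 45  [called from bind_quota, line 5]
  bind_quota(6, 24) -> 45  [called from bind_quota, line 5]
  bind_quota(7, 17) -> 45  [called from bind_quota, line 5]
  bind_quota(8, 9) -> 45  [called from bind_quota, line 5]
  bind_quota(9, 0) -> 45  [called from locate_pivot, line 20]
  locate_pivot([-4, -5, 0, -2]) -> 45  [called from main, line 35]
  ... and 1 more completed call
Origin of each log line:
  1: from main, line 34
  2: from locate_pivot, line 16
  3: from tally_events, line 8
  4: from tally_events, line 12
  5: from locate_pivot, line 19
  6-14: from bind_quota, line 4
  15: from main, line 36
  16: from verify_load, line 23
A correct fix: line 24: replace `-` with `+`.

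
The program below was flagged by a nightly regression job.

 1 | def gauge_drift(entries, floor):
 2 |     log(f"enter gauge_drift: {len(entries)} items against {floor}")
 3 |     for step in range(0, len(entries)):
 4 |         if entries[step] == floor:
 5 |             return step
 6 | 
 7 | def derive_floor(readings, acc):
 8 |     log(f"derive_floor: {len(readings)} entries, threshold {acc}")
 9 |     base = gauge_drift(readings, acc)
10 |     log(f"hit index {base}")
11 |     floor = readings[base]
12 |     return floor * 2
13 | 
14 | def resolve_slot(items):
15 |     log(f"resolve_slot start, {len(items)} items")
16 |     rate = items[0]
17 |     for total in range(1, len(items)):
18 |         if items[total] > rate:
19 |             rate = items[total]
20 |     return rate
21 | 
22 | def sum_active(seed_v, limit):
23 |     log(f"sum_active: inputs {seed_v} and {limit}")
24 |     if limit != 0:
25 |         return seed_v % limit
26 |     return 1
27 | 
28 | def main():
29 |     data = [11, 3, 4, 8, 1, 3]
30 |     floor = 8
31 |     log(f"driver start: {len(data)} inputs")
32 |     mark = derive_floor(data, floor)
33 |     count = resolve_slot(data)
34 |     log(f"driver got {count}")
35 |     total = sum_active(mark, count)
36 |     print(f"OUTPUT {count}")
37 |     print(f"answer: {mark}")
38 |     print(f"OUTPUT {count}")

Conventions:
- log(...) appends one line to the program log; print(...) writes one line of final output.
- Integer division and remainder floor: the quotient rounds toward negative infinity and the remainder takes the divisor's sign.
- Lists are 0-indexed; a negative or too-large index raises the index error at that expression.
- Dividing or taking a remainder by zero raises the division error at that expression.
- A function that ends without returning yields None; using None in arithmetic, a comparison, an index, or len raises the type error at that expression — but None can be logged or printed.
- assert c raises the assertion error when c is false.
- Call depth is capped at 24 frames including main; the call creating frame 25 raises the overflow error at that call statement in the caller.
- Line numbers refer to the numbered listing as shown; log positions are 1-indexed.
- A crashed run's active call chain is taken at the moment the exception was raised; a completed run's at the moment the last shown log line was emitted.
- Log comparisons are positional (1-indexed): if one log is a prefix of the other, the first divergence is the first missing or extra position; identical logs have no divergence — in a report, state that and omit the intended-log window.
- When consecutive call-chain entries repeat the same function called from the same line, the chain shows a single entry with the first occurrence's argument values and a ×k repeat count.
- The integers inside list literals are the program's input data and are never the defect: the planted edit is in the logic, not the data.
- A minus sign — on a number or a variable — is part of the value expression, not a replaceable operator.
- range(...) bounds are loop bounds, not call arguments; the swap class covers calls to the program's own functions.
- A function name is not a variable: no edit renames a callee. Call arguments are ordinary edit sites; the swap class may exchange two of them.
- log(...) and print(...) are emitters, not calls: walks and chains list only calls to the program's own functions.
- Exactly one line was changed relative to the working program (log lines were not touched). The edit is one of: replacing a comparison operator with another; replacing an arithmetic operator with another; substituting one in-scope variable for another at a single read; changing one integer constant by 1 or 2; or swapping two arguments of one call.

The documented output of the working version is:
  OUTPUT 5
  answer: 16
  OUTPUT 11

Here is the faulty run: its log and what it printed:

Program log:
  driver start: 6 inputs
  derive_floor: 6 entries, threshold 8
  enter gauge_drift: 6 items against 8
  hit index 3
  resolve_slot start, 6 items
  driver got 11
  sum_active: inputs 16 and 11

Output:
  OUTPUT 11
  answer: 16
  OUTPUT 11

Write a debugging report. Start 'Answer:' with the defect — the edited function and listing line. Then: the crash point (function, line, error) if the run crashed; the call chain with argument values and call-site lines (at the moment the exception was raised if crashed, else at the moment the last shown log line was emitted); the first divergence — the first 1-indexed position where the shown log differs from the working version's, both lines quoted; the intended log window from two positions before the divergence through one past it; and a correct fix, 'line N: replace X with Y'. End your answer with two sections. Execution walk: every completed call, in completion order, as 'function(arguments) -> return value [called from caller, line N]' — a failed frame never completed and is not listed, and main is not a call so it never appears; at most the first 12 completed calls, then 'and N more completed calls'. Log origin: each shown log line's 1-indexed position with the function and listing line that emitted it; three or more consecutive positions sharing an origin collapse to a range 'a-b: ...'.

Answer: the defect is in main at line 36.
The tell: No log line changed; the fault shows up purely in the output.
Call chain: main -> sum_active(16, 11) (called at line 35).
First divergence: none — the logs agree in full.
Execution walk:
  gauge_drift([11, 3, 4, 8, 1, 3], 8) -> 3  [called from derive_floor, line 9]
  derive_floor([11, 3, 4, 8, 1, 3], 8) -> 16  [called from main, line 32]
  resolve_slot([11, 3, 4, 8, 1, 3]) -> 11  [called from main, line 33]
  sum_active(16, 11) -> 5  [called from main, line 35]
Origin of each log line:
  1: from main, line 31
  2: from derive_floor, line 8
  3: from gauge_drift, line 2
  4: from derive_floor, line 10
  5: from resolve_slot, line 15
  6: from main, line 34
  7: from sum_active, line 23
A correct fix: line 36: replace `count` with `total`.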